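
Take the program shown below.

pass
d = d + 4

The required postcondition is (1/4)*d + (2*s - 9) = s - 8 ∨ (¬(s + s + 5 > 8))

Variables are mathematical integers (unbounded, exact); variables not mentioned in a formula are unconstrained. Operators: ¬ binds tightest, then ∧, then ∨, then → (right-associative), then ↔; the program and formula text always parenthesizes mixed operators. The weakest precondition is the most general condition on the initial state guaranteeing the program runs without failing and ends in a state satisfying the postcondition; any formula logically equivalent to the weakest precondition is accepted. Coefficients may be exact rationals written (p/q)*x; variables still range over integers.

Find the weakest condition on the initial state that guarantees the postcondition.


Working backward. After the program, the postcondition (1/4)*d + (2*s - 9) = s - 8 ∨ (¬(s + s + 5 > 8)) must hold; in canonical form it is (1/4)*d + s = 1 ∨ (¬(2*s > 3)).
Before d := d + 4: (1/4)*d + s = 0 ∨ (¬(2*s > 3))
Before skip: (1/4)*d + s = 0 ∨ (¬(2*s > 3))
Answer: WP = (1/4)*d + s = 0 ∨ (¬(2*s > 3))


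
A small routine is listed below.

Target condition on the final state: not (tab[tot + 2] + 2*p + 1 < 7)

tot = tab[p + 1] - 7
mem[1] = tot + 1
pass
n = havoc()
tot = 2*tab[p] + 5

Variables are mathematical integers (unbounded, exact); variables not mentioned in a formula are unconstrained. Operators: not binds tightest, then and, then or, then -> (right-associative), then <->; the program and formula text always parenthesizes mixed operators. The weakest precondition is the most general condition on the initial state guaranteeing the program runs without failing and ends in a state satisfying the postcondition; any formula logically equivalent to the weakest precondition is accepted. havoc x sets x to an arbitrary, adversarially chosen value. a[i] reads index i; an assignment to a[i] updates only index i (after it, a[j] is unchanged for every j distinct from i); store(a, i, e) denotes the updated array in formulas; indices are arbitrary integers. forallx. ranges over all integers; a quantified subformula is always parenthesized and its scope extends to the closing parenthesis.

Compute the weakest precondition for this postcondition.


Working backward. After the program, the postcondition not (tab[tot + 2] + 2*p + 1 < 7) must hold; in canonical form it is not (tab[tot + 2] + 2*p < 6).
Before tot := 2*tab[p] + 5: not (tab[2*tab[p] + 7] + 2*p < 6)
Before havoc n: not (tab[2*tab[p] + 7] + 2*p < 6)
Before skip: not (tab[2*tab[p] + 7] + 2*p < 6)
Before mem[1] := tot + 1: not (tab[2*tab[p] + 7] + 2*p < 6)
Before tot := tab[p + 1] - 7: not (tab[2*tab[p] + 7] + 2*p < 6)
Answer: WP = not (tab[2*tab[p] + 7] + 2*p < 6)


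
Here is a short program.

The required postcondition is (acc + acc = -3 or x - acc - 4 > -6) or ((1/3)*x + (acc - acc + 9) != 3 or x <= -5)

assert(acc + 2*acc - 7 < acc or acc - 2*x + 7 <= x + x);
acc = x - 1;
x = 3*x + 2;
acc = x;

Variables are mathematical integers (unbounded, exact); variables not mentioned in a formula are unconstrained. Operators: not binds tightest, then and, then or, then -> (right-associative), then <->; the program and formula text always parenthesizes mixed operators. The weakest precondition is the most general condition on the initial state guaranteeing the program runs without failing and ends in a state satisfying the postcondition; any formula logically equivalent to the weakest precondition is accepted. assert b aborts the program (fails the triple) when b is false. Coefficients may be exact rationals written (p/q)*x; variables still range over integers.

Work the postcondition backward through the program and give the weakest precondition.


Working backward. After the program, the postcondition (acc + acc = -3 or x - acc - 4 > -6) or ((1/3)*x + (acc - acc + 9) != 3 or x <= -5) must hold; in canonical form it is 2*acc = -3 or x > acc - 2 or (1/3)*x != -6 or x <= -5.
Before acc := x: true
Before x := 3*x + 2: true
Before acc := x - 1: true
Before assert acc + 2*acc - 7 < acc or acc - 2*x + 7 <= x + x: 2*acc < 7 or acc <= 4*x - 7
Answer: WP = 2*acc < 7 or acc <= 4*x - 7


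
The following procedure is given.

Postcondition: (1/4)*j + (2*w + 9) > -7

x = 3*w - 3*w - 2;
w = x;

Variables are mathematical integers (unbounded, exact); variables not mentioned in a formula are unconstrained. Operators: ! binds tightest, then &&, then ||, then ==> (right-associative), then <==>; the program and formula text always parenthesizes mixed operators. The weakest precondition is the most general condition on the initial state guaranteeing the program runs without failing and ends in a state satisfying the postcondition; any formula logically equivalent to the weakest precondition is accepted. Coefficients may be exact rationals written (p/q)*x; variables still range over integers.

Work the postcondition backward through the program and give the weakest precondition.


Working backward. After the program, the postcondition (1/4)*j + (2*w + 9) > -7 must hold; in canonical form it is (1/4)*j + 2*w > -16.
Before w := x: (1/4)*j + 2*x > -16
Before x := 3*w - 3*w - 2: (1/4)*j > -12
Answer: WP = (1/4)*j > -12


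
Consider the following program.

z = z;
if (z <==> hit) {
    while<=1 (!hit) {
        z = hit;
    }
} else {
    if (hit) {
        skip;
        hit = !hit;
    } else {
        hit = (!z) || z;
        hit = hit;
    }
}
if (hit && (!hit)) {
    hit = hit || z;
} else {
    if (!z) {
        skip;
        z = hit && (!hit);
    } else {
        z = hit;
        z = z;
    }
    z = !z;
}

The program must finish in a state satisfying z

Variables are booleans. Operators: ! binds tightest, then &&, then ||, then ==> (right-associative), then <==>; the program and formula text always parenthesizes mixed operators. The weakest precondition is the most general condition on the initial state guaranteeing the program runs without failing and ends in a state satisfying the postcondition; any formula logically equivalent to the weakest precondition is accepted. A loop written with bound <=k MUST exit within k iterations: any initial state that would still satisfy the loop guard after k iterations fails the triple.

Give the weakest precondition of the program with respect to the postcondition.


Working backward. After the program, z must hold.
Then branch requires z; else branch requires z ==> (!hit).
Before the if: z ==> (!hit)
Then branch requires ((!hit) ==> (hit && (hit ==> (!hit)))) && (hit ==> (z ==> (!hit))); else branch requires (hit ==> (z ==> hit)) && ((!hit) ==> (!z)).
Before the if: ((z <==> hit) ==> (((!hit) ==> (hit && (hit ==> (!hit)))) && (hit ==> (z ==> (!hit))))) && ((!(z <==> hit)) ==> ((hit ==> (z ==> hit)) && ((!hit) ==> (!z))))
Before z := z: ((z <==> hit) ==> (((!hit) ==> (hit && (hit ==> (!hit)))) && (hit ==> (z ==> (!hit))))) && ((!(z <==> hit)) ==> ((hit ==> (z ==> hit)) && ((!hit) ==> (!z))))
Answer: WP = ((z <==> hit) ==> (((!hit) ==> (hit && (hit ==> (!hit)))) && (hit ==> (z ==> (!hit))))) && ((!(z <==> hit)) ==> ((hit ==> (z ==> hit)) && ((!hit) ==> (!z))))


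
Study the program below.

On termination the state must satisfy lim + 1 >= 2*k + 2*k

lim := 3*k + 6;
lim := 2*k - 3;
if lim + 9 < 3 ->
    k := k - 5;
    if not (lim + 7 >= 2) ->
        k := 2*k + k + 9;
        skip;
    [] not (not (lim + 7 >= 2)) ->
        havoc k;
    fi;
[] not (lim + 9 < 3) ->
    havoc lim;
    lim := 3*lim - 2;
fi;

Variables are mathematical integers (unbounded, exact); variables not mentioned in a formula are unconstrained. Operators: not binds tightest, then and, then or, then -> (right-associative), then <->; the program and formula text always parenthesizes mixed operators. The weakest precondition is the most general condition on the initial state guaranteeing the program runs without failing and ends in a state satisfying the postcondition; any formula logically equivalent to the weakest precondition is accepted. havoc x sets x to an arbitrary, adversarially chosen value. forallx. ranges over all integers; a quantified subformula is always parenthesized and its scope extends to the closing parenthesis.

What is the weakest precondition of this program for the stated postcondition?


Working backward. After the program, the postcondition lim + 1 >= 2*k + 2*k must hold; in canonical form it is lim >= 4*k - 1.
Then branch requires ((not (lim >= -5)) -> lim >= 12*k - 25) and (lim >= -5 -> (forall k_1. lim >= 4*k_1 - 1)); else branch requires forall lim_1. 3*lim_1 >= 4*k + 1.
Before the if: (lim < -6 -> (((not (lim >= -5)) -> lim >= 12*k - 25) and (lim >= -5 -> (forall k_1. lim >= 4*k_1 - 1)))) and ((not (lim < -6)) -> (forall lim_1. 3*lim_1 >= 4*k + 1))
Before lim := 2*k - 3: (2*k < -3 -> (((not (2*k >= -2)) -> 10*k <= 22) and (2*k >= -2 -> (forall k_1. 2*k >= 4*k_1 + 2)))) and ((not (2*k < -3)) -> (forall lim_1. 3*lim_1 >= 4*k + 1))
Before lim := 3*k + 6: (2*k < -3 -> (((not (2*k >= -2)) -> 10*k <= 22) and (2*k >= -2 -> (forall k_1. 2*k >= 4*k_1 + 2)))) and ((not (2*k < -3)) -> (forall lim_1. 3*lim_1 >= 4*k + 1))
Answer: WP = (2*k < -3 -> (((not (2*k >= -2)) -> 10*k <= 22) and (2*k >= -2 -> (forall k_1. 2*k >= 4*k_1 + 2)))) and ((not (2*k < -3)) -> (forall lim_1. 3*lim_1 >= 4*k + 1))


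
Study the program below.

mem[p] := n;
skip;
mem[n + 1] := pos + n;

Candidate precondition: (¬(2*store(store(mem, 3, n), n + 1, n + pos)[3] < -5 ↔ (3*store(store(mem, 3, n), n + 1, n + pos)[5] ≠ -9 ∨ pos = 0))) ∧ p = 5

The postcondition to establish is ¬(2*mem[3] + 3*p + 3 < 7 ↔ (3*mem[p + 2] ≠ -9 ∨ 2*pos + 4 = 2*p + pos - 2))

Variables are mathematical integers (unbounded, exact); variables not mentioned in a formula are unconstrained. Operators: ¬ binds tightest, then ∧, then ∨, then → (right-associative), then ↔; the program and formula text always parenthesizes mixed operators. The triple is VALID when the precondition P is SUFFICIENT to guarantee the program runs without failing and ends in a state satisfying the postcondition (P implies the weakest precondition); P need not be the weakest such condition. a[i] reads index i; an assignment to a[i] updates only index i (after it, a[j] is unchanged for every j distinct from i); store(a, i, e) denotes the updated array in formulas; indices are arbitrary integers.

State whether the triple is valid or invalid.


Working backward. After the program, the postcondition ¬(2*mem[3] + 3*p + 3 < 7 ↔ (3*mem[p + 2] ≠ -9 ∨ 2*pos + 4 = 2*p + pos - 2)) must hold; in canonical form it is ¬(2*mem[3] + 3*p < 4 ↔ (3*mem[p + 2] ≠ -9 ∨ pos = 2*p - 6)).
Before mem[n + 1] := pos + n: ¬(2*store(mem, n + 1, n + pos)[3] + 3*p < 4 ↔ (3*store(mem, n + 1, n + pos)[p + 2] ≠ -9 ∨ pos = 2*p - 6))
Before skip: ¬(2*store(mem, n + 1, n + pos)[3] + 3*p < 4 ↔ (3*store(mem, n + 1, n + pos)[p + 2] ≠ -9 ∨ pos = 2*p - 6))
Before mem[p] := n: ¬(2*store(store(mem, p, n), n + 1, n + pos)[3] + 3*p < 4 ↔ (3*store(store(mem, p, n), n + 1, n + pos)[p + 2] ≠ -9 ∨ pos = 2*p - 6))
The weakest precondition is ¬(2*store(store(mem, p, n), n + 1, n + pos)[3] + 3*p < 4 ↔ (3*store(store(mem, p, n), n + 1, n + pos)[p + 2] ≠ -9 ∨ pos = 2*p - 6)).
Check whether (¬(2*store(store(mem, 3, n), n + 1, n + pos)[3] < -5 ↔ (3*store(store(mem, 3, n), n + 1, n + pos)[5] ≠ -9 ∨ pos = 0))) ∧ p = 5 implies it.
Countermodel: at the initial state mem = {[3] = 0, [5] = 11, [7] = 8, elsewhere 8}, n = 6, p = 5, pos = -9, the precondition holds but the weakest precondition fails.
Answer: invalid


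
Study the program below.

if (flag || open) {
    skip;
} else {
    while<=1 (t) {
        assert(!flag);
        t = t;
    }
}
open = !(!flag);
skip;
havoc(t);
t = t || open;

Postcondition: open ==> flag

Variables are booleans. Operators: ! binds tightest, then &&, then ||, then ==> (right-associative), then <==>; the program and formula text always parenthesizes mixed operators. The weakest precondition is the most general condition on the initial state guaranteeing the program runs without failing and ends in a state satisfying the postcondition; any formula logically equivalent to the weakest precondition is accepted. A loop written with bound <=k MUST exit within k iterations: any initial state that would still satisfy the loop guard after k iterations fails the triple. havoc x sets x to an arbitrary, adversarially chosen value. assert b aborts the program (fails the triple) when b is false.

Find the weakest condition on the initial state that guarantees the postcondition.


Working backward. After the program, open ==> flag must hold.
Before t := t || open: open ==> flag
Before havoc t: open ==> flag
Before skip: open ==> flag
Before open := !(!flag): true
Then branch requires true; else branch requires t ==> ((!flag) && (!t)).
Before the if: (!(flag || open)) ==> (t ==> ((!flag) && (!t)))
Answer: WP = (!(flag || open)) ==> (t ==> ((!flag) && (!t)))


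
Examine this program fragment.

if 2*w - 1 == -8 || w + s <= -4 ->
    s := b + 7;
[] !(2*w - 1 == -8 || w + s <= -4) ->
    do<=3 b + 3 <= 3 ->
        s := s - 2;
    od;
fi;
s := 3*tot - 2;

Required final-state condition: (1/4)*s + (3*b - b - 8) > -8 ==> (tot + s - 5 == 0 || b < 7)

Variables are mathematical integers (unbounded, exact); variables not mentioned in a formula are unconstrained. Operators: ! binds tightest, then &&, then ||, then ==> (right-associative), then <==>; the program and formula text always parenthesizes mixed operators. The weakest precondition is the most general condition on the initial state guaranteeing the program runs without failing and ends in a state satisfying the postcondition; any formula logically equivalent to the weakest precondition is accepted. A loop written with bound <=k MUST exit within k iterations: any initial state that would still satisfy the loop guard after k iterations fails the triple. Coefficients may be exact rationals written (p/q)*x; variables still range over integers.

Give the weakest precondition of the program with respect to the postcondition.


Working backward. After the program, the postcondition (1/4)*s + (3*b - b - 8) > -8 ==> (tot + s - 5 == 0 || b < 7) must hold; in canonical form it is 2*b + (1/4)*s > 0 ==> (s + tot == 5 || b < 7).
Before s := 3*tot - 2: 2*b + (3/4)*tot > 1/2 ==> (4*tot == 7 || b < 7)
Then branch requires 2*b + (3/4)*tot > 1/2 ==> (4*tot == 7 || b < 7); else branch requires (b <= 0 ==> ((b <= 0 ==> ((b <= 0 ==> ((!(b <= 0)) && (2*b + (3/4)*tot > 1/2 ==> (4*tot == 7 || b < 7)))) && ((!(b <= 0)) ==> (2*b + (3/4)*tot > 1/2 ==> (4*tot == 7 || b < 7))))) && ((!(b <= 0)) ==> (2*b + (3/4)*tot > 1/2 ==> (4*tot == 7 || b < 7))))) && ((!(b <= 0)) ==> (2*b + (3/4)*tot > 1/2 ==> (4*tot == 7 || b < 7))).
Before the if: ((2*w == -7 || s + w <= -4) ==> (2*b + (3/4)*tot > 1/2 ==> (4*tot == 7 || b < 7))) && ((!(2*w == -7 || s + w <= -4)) ==> ((b <= 0 ==> ((b <= 0 ==> ((b <= 0 ==> ((!(b <= 0)) && (2*b + (3/4)*tot > 1/2 ==> (4*tot == 7 || b < 7)))) && ((!(b <= 0)) ==> (2*b + (3/4)*tot > 1/2 ==> (4*tot == 7 || b < 7))))) && ((!(b <= 0)) ==> (2*b + (3/4)*tot > 1/2 ==> (4*tot == 7 || b < 7))))) && ((!(b <= 0)) ==> (2*b + (3/4)*tot > 1/2 ==> (4*tot == 7 || b < 7)))))
Answer: WP = ((2*w == -7 || s + w <= -4) ==> (2*b + (3/4)*tot > 1/2 ==> (4*tot == 7 || b < 7))) && ((!(2*w == -7 || s + w <= -4)) ==> ((b <= 0 ==> ((b <= 0 ==> ((b <= 0 ==> ((!(b <= 0)) && (2*b + (3/4)*tot > 1/2 ==> (4*tot == 7 || b < 7)))) && ((!(b <= 0)) ==> (2*b + (3/4)*tot > 1/2 ==> (4*tot == 7 || b < 7))))) && ((!(b <= 0)) ==> (2*b + (3/4)*tot > 1/2 ==> (4*tot == 7 || b < 7))))) && ((!(b <= 0)) ==> (2*b + (3/4)*tot > 1/2 ==> (4*tot == 7 || b < 7)))))


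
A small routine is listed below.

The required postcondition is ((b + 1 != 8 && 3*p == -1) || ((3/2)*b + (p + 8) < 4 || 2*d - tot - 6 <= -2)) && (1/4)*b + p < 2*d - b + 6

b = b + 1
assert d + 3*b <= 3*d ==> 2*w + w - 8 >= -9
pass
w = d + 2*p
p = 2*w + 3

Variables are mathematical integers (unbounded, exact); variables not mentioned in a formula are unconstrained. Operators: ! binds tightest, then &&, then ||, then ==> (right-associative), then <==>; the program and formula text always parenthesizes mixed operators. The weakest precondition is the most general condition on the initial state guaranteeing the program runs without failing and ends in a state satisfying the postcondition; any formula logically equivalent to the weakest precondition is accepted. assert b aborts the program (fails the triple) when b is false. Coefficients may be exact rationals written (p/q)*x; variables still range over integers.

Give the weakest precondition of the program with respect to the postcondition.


Working backward. After the program, the postcondition ((b + 1 != 8 && 3*p == -1) || ((3/2)*b + (p + 8) < 4 || 2*d - tot - 6 <= -2)) && (1/4)*b + p < 2*d - b + 6 must hold; in canonical form it is ((b != 7 && 3*p == -1) || (3/2)*b + p < -4 || 2*d <= tot + 4) && (5/4)*b + p < 2*d + 6.
Before p := 2*w + 3: ((b != 7 && 6*w == -10) || (3/2)*b + 2*w < -7 || 2*d <= tot + 4) && (5/4)*b + 2*w < 2*d + 3
Before w := d + 2*p: ((b != 7 && 6*d + 12*p == -10) || (3/2)*b + 2*d + 4*p < -7 || 2*d <= tot + 4) && (5/4)*b + 4*p < 3
Before skip: ((b != 7 && 6*d + 12*p == -10) || (3/2)*b + 2*d + 4*p < -7 || 2*d <= tot + 4) && (5/4)*b + 4*p < 3
Before assert d + 3*b <= 3*d ==> 2*w + w - 8 >= -9: (3*b <= 2*d ==> 3*w >= -1) && ((b != 7 && 6*d + 12*p == -10) || (3/2)*b + 2*d + 4*p < -7 || 2*d <= tot + 4) && (5/4)*b + 4*p < 3
Before b := b + 1: (3*b <= 2*d - 3 ==> 3*w >= -1) && ((b != 6 && 6*d + 12*p == -10) || (3/2)*b + 2*d + 4*p < -17/2 || 2*d <= tot + 4) && (5/4)*b + 4*p < 7/4
Answer: WP = (3*b <= 2*d - 3 ==> 3*w >= -1) && ((b != 6 && 6*d + 12*p == -10) || (3/2)*b + 2*d + 4*p < -17/2 || 2*d <= tot + 4) && (5/4)*b + 4*p < 7/4


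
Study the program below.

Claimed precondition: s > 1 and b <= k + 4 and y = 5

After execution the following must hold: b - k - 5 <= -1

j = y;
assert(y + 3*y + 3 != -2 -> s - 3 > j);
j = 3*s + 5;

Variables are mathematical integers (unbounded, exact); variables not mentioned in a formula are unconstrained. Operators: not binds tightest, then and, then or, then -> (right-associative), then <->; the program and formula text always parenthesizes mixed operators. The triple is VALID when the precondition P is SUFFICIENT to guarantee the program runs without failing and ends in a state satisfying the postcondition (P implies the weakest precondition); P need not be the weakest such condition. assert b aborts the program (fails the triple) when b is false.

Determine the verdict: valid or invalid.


Working backward. After the program, the postcondition b - k - 5 <= -1 must hold; in canonical form it is b <= k + 4.
Before j := 3*s + 5: b <= k + 4
Before assert y + 3*y + 3 != -2 -> s - 3 > j: (4*y != -5 -> s > j + 3) and b <= k + 4
Before j := y: (4*y != -5 -> s > y + 3) and b <= k + 4
The weakest precondition is (4*y != -5 -> s > y + 3) and b <= k + 4.
Check whether s > 1 and b <= k + 4 and y = 5 implies it.
Countermodel: at the initial state b = 0, k = -4, s = 2, y = 5, the precondition holds but the weakest precondition fails.
Answer: invalid


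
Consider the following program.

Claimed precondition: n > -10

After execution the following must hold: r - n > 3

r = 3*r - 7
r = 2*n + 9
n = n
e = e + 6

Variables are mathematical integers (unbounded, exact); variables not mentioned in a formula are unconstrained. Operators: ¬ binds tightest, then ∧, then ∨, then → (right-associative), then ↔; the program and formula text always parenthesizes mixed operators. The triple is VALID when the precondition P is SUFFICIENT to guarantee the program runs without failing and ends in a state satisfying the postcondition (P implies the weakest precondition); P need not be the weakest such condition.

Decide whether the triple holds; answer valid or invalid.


Working backward. After the program, the postcondition r - n > 3 must hold; in canonical form it is r > n + 3.
Before e := e + 6: r > n + 3
Before n := n: r > n + 3
Before r := 2*n + 9: n > -6
Before r := 3*r - 7: n > -6
The weakest precondition is n > -6.
Check whether n > -10 implies it.
Countermodel: at the initial state n = -9, the precondition holds but the weakest precondition fails.
Answer: invalid


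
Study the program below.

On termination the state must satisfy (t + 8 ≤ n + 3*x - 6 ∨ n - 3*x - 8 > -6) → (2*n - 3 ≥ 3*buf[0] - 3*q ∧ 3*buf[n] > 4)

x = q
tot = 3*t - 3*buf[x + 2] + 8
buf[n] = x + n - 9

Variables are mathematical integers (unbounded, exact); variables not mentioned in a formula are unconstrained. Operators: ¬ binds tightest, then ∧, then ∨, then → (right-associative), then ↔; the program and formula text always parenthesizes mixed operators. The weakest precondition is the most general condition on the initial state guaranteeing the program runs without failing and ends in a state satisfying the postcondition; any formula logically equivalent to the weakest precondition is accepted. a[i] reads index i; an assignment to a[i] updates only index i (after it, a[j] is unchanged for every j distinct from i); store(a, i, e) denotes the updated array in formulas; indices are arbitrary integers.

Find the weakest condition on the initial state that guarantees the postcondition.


Working backward. After the program, the postcondition (t + 8 ≤ n + 3*x - 6 ∨ n - 3*x - 8 > -6) → (2*n - 3 ≥ 3*buf[0] - 3*q ∧ 3*buf[n] > 4) must hold; in canonical form it is (t ≤ n + 3*x - 14 ∨ n > 3*x + 2) → (2*n + 3*q ≥ 3*buf[0] + 3 ∧ 3*buf[n] > 4).
Before buf[n] := x + n - 9: (t ≤ n + 3*x - 14 ∨ n > 3*x + 2) → (2*n + 3*q ≥ 3*store(buf, n, n + x - 9)[0] + 3 ∧ 3*store(buf, n, n + x - 9)[n] > 4)
Before tot := 3*t - 3*buf[x + 2] + 8: (t ≤ n + 3*x - 14 ∨ n > 3*x + 2) → (2*n + 3*q ≥ 3*store(buf, n, n + x - 9)[0] + 3 ∧ 3*store(buf, n, n + x - 9)[n] > 4)
Before x := q: (t ≤ n + 3*q - 14 ∨ n > 3*q + 2) → (2*n + 3*q ≥ 3*store(buf, n, n + q - 9)[0] + 3 ∧ 3*store(buf, n, n + q - 9)[n] > 4)
Answer: WP = (t ≤ n + 3*q - 14 ∨ n > 3*q + 2) → (2*n + 3*q ≥ 3*store(buf, n, n + q - 9)[0] + 3 ∧ 3*store(buf, n, n + q - 9)[n] > 4)


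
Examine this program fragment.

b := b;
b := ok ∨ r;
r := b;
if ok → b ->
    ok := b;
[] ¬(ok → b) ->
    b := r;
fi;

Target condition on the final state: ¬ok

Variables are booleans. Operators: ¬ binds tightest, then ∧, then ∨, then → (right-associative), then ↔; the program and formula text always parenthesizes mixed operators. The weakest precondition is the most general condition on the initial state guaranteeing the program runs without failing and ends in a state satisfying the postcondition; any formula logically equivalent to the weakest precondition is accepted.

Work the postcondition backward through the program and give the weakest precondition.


Working backward. After the program, ¬ok must hold.
Then branch requires ¬b; else branch requires ¬ok.
Before the if: ((ok → b) → (¬b)) ∧ ((¬(ok → b)) → (¬ok))
Before r := b: ((ok → b) → (¬b)) ∧ ((¬(ok → b)) → (¬ok))
Before b := ok ∨ r: ((ok → (ok ∨ r)) → (¬(ok ∨ r))) ∧ ((¬(ok → (ok ∨ r))) → (¬ok))
Before b := b: ((ok → (ok ∨ r)) → (¬(ok ∨ r))) ∧ ((¬(ok → (ok ∨ r))) → (¬ok))
Answer: WP = ((ok → (ok ∨ r)) → (¬(ok ∨ r))) ∧ ((¬(ok → (ok ∨ r))) → (¬ok))


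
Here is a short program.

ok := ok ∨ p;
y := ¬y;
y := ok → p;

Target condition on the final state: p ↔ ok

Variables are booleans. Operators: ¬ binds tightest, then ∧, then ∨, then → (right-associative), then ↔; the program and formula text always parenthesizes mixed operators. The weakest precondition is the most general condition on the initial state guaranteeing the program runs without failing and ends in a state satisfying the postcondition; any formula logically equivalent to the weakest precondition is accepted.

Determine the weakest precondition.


Working backward. After the program, p ↔ ok must hold.
Before y := ok → p: p ↔ ok
Before y := ¬y: p ↔ ok
Before ok := ok ∨ p: p ↔ (ok ∨ p)
Answer: WP = p ↔ (ok ∨ p)


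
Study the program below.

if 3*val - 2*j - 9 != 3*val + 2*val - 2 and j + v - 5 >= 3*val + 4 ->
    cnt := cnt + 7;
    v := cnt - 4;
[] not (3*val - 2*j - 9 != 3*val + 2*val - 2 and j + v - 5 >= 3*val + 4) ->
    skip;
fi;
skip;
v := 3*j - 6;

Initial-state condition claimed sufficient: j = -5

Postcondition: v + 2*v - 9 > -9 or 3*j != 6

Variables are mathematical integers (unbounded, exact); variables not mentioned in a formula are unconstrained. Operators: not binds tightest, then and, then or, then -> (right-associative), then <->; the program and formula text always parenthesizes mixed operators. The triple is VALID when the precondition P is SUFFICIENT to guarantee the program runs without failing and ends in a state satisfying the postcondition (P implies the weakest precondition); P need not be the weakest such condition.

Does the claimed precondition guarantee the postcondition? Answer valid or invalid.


Working backward. After the program, the postcondition v + 2*v - 9 > -9 or 3*j != 6 must hold; in canonical form it is 3*v > 0 or 3*j != 6.
Before v := 3*j - 6: 9*j > 18 or 3*j != 6
Before skip: 9*j > 18 or 3*j != 6
Then branch requires 9*j > 18 or 3*j != 6; else branch requires 9*j > 18 or 3*j != 6.
Before the if: ((2*j + 2*val != -7 and j + v >= 3*val + 9) -> (9*j > 18 or 3*j != 6)) and ((not (2*j + 2*val != -7 and j + v >= 3*val + 9)) -> (9*j > 18 or 3*j != 6))
The weakest precondition is ((2*j + 2*val != -7 and j + v >= 3*val + 9) -> (9*j > 18 or 3*j != 6)) and ((not (2*j + 2*val != -7 and j + v >= 3*val + 9)) -> (9*j > 18 or 3*j != 6)).
Check whether j = -5 implies it.
Every state satisfying the precondition satisfies the weakest precondition: the implication holds.
Answer: valid


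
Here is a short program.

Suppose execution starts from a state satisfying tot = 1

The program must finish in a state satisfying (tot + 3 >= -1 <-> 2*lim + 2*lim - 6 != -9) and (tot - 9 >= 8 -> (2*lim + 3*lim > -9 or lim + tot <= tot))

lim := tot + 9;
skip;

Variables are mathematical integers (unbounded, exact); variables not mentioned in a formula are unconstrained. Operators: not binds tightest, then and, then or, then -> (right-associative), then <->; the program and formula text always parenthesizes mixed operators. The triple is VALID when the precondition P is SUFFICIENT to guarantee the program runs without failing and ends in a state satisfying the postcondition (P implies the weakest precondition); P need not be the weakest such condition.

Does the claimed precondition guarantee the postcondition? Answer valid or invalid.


Working backward. After the program, the postcondition (tot + 3 >= -1 <-> 2*lim + 2*lim - 6 != -9) and (tot - 9 >= 8 -> (2*lim + 3*lim > -9 or lim + tot <= tot)) must hold; in canonical form it is (tot >= -4 <-> 4*lim != -3) and (tot >= 17 -> (5*lim > -9 or lim <= 0)).
Before skip: (tot >= -4 <-> 4*lim != -3) and (tot >= 17 -> (5*lim > -9 or lim <= 0))
Before lim := tot + 9: (tot >= -4 <-> 4*tot != -39) and (tot >= 17 -> (5*tot > -54 or tot <= -9))
The weakest precondition is (tot >= -4 <-> 4*tot != -39) and (tot >= 17 -> (5*tot > -54 or tot <= -9)).
Check whether tot = 1 implies it.
Every state satisfying the precondition satisfies the weakest precondition: the implication holds.
Answer: valid


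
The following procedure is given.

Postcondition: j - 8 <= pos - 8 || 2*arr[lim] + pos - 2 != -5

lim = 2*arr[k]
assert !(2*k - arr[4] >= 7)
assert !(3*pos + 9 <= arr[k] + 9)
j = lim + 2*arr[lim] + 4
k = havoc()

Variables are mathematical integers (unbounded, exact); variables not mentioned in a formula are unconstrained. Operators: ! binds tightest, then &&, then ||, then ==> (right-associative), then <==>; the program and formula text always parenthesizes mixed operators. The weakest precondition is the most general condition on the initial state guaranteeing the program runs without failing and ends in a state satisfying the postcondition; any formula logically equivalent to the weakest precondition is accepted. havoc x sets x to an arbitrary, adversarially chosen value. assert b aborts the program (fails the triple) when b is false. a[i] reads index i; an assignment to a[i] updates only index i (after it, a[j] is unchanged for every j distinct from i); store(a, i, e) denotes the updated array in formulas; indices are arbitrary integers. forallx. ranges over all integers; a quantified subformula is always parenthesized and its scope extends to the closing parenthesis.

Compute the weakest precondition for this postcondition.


Working backward. After the program, the postcondition j - 8 <= pos - 8 || 2*arr[lim] + pos - 2 != -5 must hold; in canonical form it is j <= pos || 2*arr[lim] + pos != -3.
Before havoc k: j <= pos || 2*arr[lim] + pos != -3
Before j := lim + 2*arr[lim] + 4: 2*arr[lim] + lim <= pos - 4 || 2*arr[lim] + pos != -3
Before assert !(3*pos + 9 <= arr[k] + 9): (!(3*pos <= arr[k])) && (2*arr[lim] + lim <= pos - 4 || 2*arr[lim] + pos != -3)
Before assert !(2*k - arr[4] >= 7): (!(2*k >= arr[4] + 7)) && (!(3*pos <= arr[k])) && (2*arr[lim] + lim <= pos - 4 || 2*arr[lim] + pos != -3)
Before lim := 2*arr[k]: (!(2*k >= arr[4] + 7)) && (!(3*pos <= arr[k])) && (2*arr[2*arr[k]] + 2*arr[k] <= pos - 4 || 2*arr[2*arr[k]] + pos != -3)
Answer: WP = (!(2*k >= arr[4] + 7)) && (!(3*pos <= arr[k])) && (2*arr[2*arr[k]] + 2*arr[k] <= pos - 4 || 2*arr[2*arr[k]] + pos != -3)


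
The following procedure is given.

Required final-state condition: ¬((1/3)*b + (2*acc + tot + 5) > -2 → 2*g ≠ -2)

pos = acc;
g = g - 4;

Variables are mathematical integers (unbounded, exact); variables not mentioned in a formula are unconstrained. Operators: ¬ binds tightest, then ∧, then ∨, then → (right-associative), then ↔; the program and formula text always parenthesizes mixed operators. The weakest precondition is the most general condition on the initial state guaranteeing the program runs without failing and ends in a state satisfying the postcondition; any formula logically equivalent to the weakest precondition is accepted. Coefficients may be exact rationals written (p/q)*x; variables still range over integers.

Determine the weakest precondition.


Working backward. After the program, the postcondition ¬((1/3)*b + (2*acc + tot + 5) > -2 → 2*g ≠ -2) must hold; in canonical form it is ¬(2*acc + (1/3)*b + tot > -7 → 2*g ≠ -2).
Before g := g - 4: ¬(2*acc + (1/3)*b + tot > -7 → 2*g ≠ 6)
Before pos := acc: ¬(2*acc + (1/3)*b + tot > -7 → 2*g ≠ 6)
Answer: WP = ¬(2*acc + (1/3)*b + tot > -7 → 2*g ≠ 6)


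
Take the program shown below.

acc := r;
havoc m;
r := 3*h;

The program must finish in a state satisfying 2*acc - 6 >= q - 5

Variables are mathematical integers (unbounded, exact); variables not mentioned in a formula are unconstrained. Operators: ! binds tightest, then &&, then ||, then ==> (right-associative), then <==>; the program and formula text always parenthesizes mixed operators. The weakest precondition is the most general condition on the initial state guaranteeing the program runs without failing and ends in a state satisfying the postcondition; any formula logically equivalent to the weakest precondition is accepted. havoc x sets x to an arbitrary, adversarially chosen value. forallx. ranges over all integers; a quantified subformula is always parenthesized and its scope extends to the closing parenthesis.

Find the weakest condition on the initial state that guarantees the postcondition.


Working backward. After the program, the postcondition 2*acc - 6 >= q - 5 must hold; in canonical form it is 2*acc >= q + 1.
Before r := 3*h: 2*acc >= q + 1
Before havoc m: 2*acc >= q + 1
Before acc := r: 2*r >= q + 1
Answer: WP = 2*r >= q + 1


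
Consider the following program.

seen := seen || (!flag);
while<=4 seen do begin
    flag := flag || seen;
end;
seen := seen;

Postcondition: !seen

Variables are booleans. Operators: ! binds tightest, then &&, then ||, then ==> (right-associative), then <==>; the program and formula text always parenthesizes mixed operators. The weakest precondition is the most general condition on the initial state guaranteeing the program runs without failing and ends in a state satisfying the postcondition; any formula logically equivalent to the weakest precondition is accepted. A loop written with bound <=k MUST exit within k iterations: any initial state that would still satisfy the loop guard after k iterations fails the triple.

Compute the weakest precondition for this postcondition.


Working backward. After the program, !seen must hold.
Before seen := seen: !seen
Before the loop (bound <=4), unroll the exhaustion recursion (WP_0 = exit-now case; WP_j = one more guarded iteration, up to j = 4):
  WP_0: !seen
  WP_1: seen ==> (!seen)
  WP_2: seen ==> (seen ==> (!seen))
  WP_3: seen ==> (seen ==> (seen ==> (!seen)))
  WP_4: seen ==> (seen ==> (seen ==> (seen ==> (!seen))))
So before the loop: seen ==> (seen ==> (seen ==> (seen ==> (!seen))))
Before seen := seen || (!flag): (seen || (!flag)) ==> ((seen || (!flag)) ==> ((seen || (!flag)) ==> ((seen || (!flag)) ==> (!(seen || (!flag))))))
Answer: WP = (seen || (!flag)) ==> ((seen || (!flag)) ==> ((seen || (!flag)) ==> ((seen || (!flag)) ==> (!(seen || (!flag))))))


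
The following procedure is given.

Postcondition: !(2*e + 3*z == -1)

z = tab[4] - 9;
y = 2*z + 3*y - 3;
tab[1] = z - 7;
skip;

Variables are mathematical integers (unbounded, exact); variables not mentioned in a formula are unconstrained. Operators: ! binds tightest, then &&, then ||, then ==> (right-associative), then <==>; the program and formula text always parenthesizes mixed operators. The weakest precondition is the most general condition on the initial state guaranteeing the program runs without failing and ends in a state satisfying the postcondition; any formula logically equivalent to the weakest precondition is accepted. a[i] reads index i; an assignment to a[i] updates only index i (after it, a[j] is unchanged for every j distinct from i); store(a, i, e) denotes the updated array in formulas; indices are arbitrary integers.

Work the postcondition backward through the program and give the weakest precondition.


Working backward. After the program, !(2*e + 3*z == -1) must hold.
Before skip: !(2*e + 3*z == -1)
Before tab[1] := z - 7: !(2*e + 3*z == -1)
Before y := 2*z + 3*y - 3: !(2*e + 3*z == -1)
Before z := tab[4] - 9: !(3*tab[4] + 2*e == 26)
Answer: WP = !(3*tab[4] + 2*e == 26)


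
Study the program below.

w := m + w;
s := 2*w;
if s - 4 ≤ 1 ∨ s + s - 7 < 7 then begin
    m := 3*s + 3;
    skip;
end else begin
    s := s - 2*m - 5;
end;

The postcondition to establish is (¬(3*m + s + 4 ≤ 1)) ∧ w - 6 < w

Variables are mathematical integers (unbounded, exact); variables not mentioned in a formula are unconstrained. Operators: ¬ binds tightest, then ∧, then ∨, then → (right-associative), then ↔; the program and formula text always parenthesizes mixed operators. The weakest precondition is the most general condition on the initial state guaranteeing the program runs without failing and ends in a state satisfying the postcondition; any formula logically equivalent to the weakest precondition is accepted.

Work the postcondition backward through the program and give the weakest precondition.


Working backward. After the program, the postcondition (¬(3*m + s + 4 ≤ 1)) ∧ w - 6 < w must hold; in canonical form it is ¬(3*m + s ≤ -3).
Then branch requires ¬(10*s ≤ -12); else branch requires ¬(m + s ≤ 2).
Before the if: ((s ≤ 5 ∨ 2*s < 14) → (¬(10*s ≤ -12))) ∧ ((¬(s ≤ 5 ∨ 2*s < 14)) → (¬(m + s ≤ 2)))
Before s := 2*w: ((2*w ≤ 5 ∨ 4*w < 14) → (¬(20*w ≤ -12))) ∧ ((¬(2*w ≤ 5 ∨ 4*w < 14)) → (¬(m + 2*w ≤ 2)))
Before w := m + w: ((2*m + 2*w ≤ 5 ∨ 4*m + 4*w < 14) → (¬(20*m + 20*w ≤ -12))) ∧ ((¬(2*m + 2*w ≤ 5 ∨ 4*m + 4*w < 14)) → (¬(3*m + 2*w ≤ 2)))
Answer: WP = ((2*m + 2*w ≤ 5 ∨ 4*m + 4*w < 14) → (¬(20*m + 20*w ≤ -12))) ∧ ((¬(2*m + 2*w ≤ 5 ∨ 4*m + 4*w < 14)) → (¬(3*m + 2*w ≤ 2)))


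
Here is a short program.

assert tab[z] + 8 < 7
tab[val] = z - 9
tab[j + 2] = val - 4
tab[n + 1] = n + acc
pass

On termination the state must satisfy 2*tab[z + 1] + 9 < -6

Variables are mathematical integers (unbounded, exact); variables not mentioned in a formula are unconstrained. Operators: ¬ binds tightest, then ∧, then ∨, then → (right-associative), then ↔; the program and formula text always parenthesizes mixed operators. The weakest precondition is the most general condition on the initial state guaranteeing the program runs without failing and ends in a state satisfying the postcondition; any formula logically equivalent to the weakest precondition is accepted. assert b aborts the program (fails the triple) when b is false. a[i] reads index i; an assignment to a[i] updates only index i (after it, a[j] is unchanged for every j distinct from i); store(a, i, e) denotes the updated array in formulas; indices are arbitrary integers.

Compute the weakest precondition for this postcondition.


Working backward. After the program, the postcondition 2*tab[z + 1] + 9 < -6 must hold; in canonical form it is 2*tab[z + 1] < -15.
Before skip: 2*tab[z + 1] < -15
Before tab[n + 1] := n + acc: 2*store(tab, n + 1, acc + n)[z + 1] < -15
Before tab[j + 2] := val - 4: 2*store(store(tab, j + 2, val - 4), n + 1, acc + n)[z + 1] < -15
Before tab[val] := z - 9: 2*store(store(store(tab, val, z - 9), j + 2, val - 4), n + 1, acc + n)[z + 1] < -15
Before assert tab[z] + 8 < 7: tab[z] < -1 ∧ 2*store(store(store(tab, val, z - 9), j + 2, val - 4), n + 1, acc + n)[z + 1] < -15
Answer: WP = tab[z] < -1 ∧ 2*store(store(store(tab, val, z - 9), j + 2, val - 4), n + 1, acc + n)[z + 1] < -15


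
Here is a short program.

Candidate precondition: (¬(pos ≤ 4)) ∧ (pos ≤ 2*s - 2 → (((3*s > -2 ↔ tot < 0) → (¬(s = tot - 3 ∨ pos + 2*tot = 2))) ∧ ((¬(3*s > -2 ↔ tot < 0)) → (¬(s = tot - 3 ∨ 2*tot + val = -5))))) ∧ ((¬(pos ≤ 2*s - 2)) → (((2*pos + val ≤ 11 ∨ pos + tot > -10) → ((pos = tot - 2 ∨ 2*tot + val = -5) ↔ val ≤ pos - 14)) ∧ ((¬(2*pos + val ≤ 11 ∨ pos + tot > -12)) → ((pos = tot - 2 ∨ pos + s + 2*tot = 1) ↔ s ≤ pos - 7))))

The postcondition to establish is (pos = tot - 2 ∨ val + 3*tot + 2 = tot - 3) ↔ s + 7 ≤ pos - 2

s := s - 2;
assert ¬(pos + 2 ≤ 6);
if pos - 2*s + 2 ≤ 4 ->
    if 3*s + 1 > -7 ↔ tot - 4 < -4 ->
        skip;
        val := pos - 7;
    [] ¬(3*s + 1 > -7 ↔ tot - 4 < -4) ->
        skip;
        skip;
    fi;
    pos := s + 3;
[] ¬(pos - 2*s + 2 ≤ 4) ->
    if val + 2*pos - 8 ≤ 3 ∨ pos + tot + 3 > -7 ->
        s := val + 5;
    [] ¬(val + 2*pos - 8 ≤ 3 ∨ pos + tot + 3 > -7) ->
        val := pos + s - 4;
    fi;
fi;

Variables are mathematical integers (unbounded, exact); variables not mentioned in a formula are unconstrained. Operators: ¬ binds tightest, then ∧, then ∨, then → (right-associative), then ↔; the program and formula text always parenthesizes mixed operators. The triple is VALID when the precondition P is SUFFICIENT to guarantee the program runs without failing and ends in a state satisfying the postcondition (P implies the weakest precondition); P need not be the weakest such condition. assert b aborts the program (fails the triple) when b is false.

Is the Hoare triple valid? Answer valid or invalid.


Working backward. After the program, the postcondition (pos = tot - 2 ∨ val + 3*tot + 2 = tot - 3) ↔ s + 7 ≤ pos - 2 must hold; in canonical form it is (pos = tot - 2 ∨ 2*tot + val = -5) ↔ s ≤ pos - 9.
Then branch requires ((3*s > -8 ↔ tot < 0) → (¬(s = tot - 5 ∨ pos + 2*tot = 2))) ∧ ((¬(3*s > -8 ↔ tot < 0)) → (¬(s = tot - 5 ∨ 2*tot + val = -5))); else branch requires ((2*pos + val ≤ 11 ∨ pos + tot > -10) → ((pos = tot - 2 ∨ 2*tot + val = -5) ↔ val ≤ pos - 14)) ∧ ((¬(2*pos + val ≤ 11 ∨ pos + tot > -10)) → ((pos = tot - 2 ∨ pos + s + 2*tot = -1) ↔ s ≤ pos - 9)).
Before the if: (pos ≤ 2*s + 2 → (((3*s > -8 ↔ tot < 0) → (¬(s = tot - 5 ∨ pos + 2*tot = 2))) ∧ ((¬(3*s > -8 ↔ tot < 0)) → (¬(s = tot - 5 ∨ 2*tot + val = -5))))) ∧ ((¬(pos ≤ 2*s + 2)) → (((2*pos + val ≤ 11 ∨ pos + tot > -10) → ((pos = tot - 2 ∨ 2*tot + val = -5) ↔ val ≤ pos - 14)) ∧ ((¬(2*pos + val ≤ 11 ∨ pos + tot > -10)) → ((pos = tot - 2 ∨ pos + s + 2*tot = -1) ↔ s ≤ pos - 9))))
Before assert ¬(pos + 2 ≤ 6): (¬(pos ≤ 4)) ∧ (pos ≤ 2*s + 2 → (((3*s > -8 ↔ tot < 0) → (¬(s = tot - 5 ∨ pos + 2*tot = 2))) ∧ ((¬(3*s > -8 ↔ tot < 0)) → (¬(s = tot - 5 ∨ 2*tot + val = -5))))) ∧ ((¬(pos ≤ 2*s + 2)) → (((2*pos + val ≤ 11 ∨ pos + tot > -10) → ((pos = tot - 2 ∨ 2*tot + val = -5) ↔ val ≤ pos - 14)) ∧ ((¬(2*pos + val ≤ 11 ∨ pos + tot > -10)) → ((pos = tot - 2 ∨ pos + s + 2*tot = -1) ↔ s ≤ pos - 9))))
Before s := s - 2: (¬(pos ≤ 4)) ∧ (pos ≤ 2*s - 2 → (((3*s > -2 ↔ tot < 0) → (¬(s = tot - 3 ∨ pos + 2*tot = 2))) ∧ ((¬(3*s > -2 ↔ tot < 0)) → (¬(s = tot - 3 ∨ 2*tot + val = -5))))) ∧ ((¬(pos ≤ 2*s - 2)) → (((2*pos + val ≤ 11 ∨ pos + tot > -10) → ((pos = tot - 2 ∨ 2*tot + val = -5) ↔ val ≤ pos - 14)) ∧ ((¬(2*pos + val ≤ 11 ∨ pos + tot > -10)) → ((pos = tot - 2 ∨ pos + s + 2*tot = 1) ↔ s ≤ pos - 7))))
The weakest precondition is (¬(pos ≤ 4)) ∧ (pos ≤ 2*s - 2 → (((3*s > -2 ↔ tot < 0) → (¬(s = tot - 3 ∨ pos + 2*tot = 2))) ∧ ((¬(3*s > -2 ↔ tot < 0)) → (¬(s = tot - 3 ∨ 2*tot + val = -5))))) ∧ ((¬(pos ≤ 2*s - 2)) → (((2*pos + val ≤ 11 ∨ pos + tot > -10) → ((pos = tot - 2 ∨ 2*tot + val = -5) ↔ val ≤ pos - 14)) ∧ ((¬(2*pos + val ≤ 11 ∨ pos + tot > -10)) → ((pos = tot - 2 ∨ pos + s + 2*tot = 1) ↔ s ≤ pos - 7)))).
Check whether (¬(pos ≤ 4)) ∧ (pos ≤ 2*s - 2 → (((3*s > -2 ↔ tot < 0) → (¬(s = tot - 3 ∨ pos + 2*tot = 2))) ∧ ((¬(3*s > -2 ↔ tot < 0)) → (¬(s = tot - 3 ∨ 2*tot + val = -5))))) ∧ ((¬(pos ≤ 2*s - 2)) → (((2*pos + val ≤ 11 ∨ pos + tot > -10) → ((pos = tot - 2 ∨ 2*tot + val = -5) ↔ val ≤ pos - 14)) ∧ ((¬(2*pos + val ≤ 11 ∨ pos + tot > -12)) → ((pos = tot - 2 ∨ pos + s + 2*tot = 1) ↔ s ≤ pos - 7)))) implies it.
Countermodel: at the initial state pos = 5, s = -2, tot = -15, val = 2, the precondition holds but the weakest precondition fails.
Answer: invalid
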